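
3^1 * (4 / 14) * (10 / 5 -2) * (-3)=0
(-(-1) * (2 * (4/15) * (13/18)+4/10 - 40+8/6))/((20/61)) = -155977/1350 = -115.54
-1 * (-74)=74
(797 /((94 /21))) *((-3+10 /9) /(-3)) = 94843 /846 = 112.11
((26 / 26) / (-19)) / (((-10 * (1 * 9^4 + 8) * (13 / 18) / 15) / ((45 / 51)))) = 405 / 27583231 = 0.00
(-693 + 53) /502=-320 /251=-1.27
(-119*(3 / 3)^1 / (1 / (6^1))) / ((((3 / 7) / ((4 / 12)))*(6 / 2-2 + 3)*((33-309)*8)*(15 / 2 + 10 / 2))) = 833 / 165600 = 0.01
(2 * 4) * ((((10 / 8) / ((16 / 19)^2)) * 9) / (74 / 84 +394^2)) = 341145 / 417276736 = 0.00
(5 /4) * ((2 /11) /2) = 5 /44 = 0.11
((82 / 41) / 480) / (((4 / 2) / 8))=0.02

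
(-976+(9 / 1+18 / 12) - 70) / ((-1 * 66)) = 2071 / 132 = 15.69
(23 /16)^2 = 529 /256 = 2.07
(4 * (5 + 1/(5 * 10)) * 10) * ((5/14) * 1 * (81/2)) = 20331/7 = 2904.43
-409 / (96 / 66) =-4499 / 16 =-281.19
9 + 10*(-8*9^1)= -711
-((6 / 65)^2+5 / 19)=-21809 / 80275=-0.27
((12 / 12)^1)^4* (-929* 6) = -5574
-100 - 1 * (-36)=-64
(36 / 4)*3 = 27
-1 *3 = -3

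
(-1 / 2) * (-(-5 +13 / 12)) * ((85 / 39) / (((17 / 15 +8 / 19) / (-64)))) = 3036200 / 17277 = 175.74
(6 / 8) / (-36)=-1 / 48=-0.02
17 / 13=1.31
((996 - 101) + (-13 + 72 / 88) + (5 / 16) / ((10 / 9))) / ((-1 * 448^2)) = -310851 / 70647808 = -0.00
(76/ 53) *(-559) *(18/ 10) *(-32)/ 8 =1529424/ 265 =5771.41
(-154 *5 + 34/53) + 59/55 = -2239553/2915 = -768.29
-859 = -859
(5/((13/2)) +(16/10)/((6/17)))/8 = 517/780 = 0.66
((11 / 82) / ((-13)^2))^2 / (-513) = -121 / 98518656132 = -0.00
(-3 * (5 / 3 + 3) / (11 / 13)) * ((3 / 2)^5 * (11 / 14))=-98.72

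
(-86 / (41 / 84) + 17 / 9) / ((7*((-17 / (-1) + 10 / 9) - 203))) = 64319 / 477568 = 0.13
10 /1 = 10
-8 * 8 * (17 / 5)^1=-1088 / 5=-217.60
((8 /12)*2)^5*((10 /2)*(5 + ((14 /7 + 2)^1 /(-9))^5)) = 1506411520 /14348907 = 104.98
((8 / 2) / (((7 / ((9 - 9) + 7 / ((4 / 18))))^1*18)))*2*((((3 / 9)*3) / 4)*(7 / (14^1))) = 1 / 4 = 0.25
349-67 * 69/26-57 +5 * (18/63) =21043/182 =115.62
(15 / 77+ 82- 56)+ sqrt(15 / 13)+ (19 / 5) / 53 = sqrt(195) / 13+ 535968 / 20405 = 27.34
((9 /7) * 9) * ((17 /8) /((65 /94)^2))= 3041793 /59150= 51.43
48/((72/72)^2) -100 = -52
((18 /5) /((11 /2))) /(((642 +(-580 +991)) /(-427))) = -1708 /6435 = -0.27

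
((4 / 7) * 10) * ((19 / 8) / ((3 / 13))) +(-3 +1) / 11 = 13543 / 231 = 58.63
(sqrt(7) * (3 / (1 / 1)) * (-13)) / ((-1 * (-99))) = -13 * sqrt(7) / 33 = -1.04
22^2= 484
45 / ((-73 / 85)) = -3825 / 73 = -52.40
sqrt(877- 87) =sqrt(790) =28.11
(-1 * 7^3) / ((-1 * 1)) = 343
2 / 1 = 2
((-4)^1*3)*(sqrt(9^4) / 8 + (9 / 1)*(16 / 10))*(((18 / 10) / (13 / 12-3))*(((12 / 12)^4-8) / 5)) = -1112454 / 2875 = -386.94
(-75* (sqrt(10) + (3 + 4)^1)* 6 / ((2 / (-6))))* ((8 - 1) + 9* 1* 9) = 118800* sqrt(10) + 831600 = 1207278.59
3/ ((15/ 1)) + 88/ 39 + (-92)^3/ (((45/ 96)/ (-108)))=34984894943/ 195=179409717.66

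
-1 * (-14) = 14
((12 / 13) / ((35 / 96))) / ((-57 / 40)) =-3072 / 1729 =-1.78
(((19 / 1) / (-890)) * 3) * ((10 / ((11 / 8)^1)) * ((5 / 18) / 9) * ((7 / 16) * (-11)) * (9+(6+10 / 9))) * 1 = 96425 / 86508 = 1.11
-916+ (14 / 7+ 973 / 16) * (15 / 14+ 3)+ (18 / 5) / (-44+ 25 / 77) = -829077383 / 1255520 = -660.35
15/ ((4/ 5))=75/ 4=18.75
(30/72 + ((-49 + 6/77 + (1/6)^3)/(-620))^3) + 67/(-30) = -2673875755805819/1472256252149760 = -1.82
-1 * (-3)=3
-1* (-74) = 74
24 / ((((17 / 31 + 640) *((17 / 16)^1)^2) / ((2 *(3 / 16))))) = 23808 / 1912891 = 0.01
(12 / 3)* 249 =996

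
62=62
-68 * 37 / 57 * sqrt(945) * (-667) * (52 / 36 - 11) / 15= -144322792 * sqrt(105) / 2565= -576556.94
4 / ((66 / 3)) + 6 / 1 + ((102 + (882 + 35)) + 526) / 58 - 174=-90073 / 638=-141.18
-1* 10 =-10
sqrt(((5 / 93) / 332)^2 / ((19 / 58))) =5 * sqrt(1102) / 586644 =0.00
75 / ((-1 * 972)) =-25 / 324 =-0.08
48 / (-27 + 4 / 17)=-816 / 455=-1.79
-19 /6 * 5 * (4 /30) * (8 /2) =-76 /9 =-8.44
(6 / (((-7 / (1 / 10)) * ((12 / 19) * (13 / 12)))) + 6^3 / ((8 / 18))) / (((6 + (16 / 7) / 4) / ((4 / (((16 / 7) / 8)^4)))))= 530796273 / 11960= 44380.96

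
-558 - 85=-643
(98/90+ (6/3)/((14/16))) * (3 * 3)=30.37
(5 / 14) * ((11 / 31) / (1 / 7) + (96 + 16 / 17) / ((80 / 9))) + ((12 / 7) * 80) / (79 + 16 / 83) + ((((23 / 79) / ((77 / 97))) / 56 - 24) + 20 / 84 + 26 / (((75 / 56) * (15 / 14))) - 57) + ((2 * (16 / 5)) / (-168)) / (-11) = -322500430524313 / 5746727889000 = -56.12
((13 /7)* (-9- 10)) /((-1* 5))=247 /35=7.06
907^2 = 822649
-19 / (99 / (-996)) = 6308 / 33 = 191.15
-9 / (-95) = 9 / 95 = 0.09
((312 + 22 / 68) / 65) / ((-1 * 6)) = -10619 / 13260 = -0.80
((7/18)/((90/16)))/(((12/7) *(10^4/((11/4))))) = 539/48600000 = 0.00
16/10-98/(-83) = 1154/415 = 2.78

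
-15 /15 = -1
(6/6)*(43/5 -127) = -592/5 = -118.40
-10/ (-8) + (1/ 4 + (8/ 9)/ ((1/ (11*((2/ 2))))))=203/ 18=11.28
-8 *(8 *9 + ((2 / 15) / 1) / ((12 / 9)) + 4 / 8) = -2904 / 5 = -580.80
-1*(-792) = 792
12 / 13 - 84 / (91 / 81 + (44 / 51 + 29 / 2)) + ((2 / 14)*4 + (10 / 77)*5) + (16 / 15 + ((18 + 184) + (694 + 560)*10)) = 12740.12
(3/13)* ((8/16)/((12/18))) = 9/52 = 0.17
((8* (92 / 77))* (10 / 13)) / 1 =7360 / 1001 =7.35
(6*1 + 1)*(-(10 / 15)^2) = -28 / 9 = -3.11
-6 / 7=-0.86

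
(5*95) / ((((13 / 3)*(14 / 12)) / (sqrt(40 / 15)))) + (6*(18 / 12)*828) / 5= 5700*sqrt(6) / 91 + 7452 / 5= 1643.83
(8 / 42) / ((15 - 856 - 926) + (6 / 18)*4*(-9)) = -4 / 37359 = -0.00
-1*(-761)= 761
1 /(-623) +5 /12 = 3103 /7476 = 0.42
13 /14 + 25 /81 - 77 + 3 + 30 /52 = -532082 /7371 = -72.19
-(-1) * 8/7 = 8/7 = 1.14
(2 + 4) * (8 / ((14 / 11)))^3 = 511104 / 343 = 1490.10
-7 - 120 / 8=-22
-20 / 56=-5 / 14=-0.36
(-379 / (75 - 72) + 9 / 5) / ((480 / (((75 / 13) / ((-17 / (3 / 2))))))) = 467 / 3536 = 0.13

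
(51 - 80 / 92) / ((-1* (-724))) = 1153 / 16652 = 0.07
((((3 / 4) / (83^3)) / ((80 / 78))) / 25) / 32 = 117 / 73188736000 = 0.00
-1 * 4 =-4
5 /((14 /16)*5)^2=64 /245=0.26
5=5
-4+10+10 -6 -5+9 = 14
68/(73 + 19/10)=680/749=0.91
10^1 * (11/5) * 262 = 5764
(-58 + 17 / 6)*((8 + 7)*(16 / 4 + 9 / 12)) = -31445 / 8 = -3930.62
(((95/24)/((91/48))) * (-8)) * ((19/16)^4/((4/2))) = -12380495/745472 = -16.61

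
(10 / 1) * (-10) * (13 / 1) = -1300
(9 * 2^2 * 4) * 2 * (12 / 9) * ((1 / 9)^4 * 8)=1024 / 2187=0.47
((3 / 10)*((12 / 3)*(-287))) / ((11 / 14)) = -24108 / 55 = -438.33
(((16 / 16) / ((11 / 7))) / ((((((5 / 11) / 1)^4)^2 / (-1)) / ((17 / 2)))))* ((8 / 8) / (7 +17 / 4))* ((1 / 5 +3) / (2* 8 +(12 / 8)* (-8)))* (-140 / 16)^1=32465626886 / 17578125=1846.93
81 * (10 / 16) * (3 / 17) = 1215 / 136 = 8.93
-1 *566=-566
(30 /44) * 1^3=15 /22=0.68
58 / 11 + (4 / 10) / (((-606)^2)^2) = 19555030555931 / 3708712691640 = 5.27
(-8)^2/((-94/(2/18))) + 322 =136174/423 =321.92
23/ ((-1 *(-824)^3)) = 0.00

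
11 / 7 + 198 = 1397 / 7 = 199.57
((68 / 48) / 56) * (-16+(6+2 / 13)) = -68 / 273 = -0.25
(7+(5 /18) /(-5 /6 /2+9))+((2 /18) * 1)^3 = 528142 /75087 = 7.03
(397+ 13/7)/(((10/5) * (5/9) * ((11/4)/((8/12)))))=33504/385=87.02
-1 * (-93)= 93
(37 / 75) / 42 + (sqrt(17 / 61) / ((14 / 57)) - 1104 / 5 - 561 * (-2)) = 57 * sqrt(1037) / 854 + 2838817 / 3150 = 903.36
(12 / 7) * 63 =108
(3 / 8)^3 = 0.05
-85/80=-17/16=-1.06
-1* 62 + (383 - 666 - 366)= -711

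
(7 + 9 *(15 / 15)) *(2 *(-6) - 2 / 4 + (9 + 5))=24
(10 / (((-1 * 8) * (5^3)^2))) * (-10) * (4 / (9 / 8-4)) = -16 / 14375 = -0.00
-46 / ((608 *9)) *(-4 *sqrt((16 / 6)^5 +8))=23 *sqrt(26034) / 9234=0.40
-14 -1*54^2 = -2930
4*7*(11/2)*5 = 770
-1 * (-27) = 27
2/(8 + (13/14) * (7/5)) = 20/93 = 0.22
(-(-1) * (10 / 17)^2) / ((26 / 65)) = 250 / 289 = 0.87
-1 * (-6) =6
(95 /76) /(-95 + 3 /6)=-5 /378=-0.01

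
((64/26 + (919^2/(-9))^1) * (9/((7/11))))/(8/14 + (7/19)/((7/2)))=-458922409/234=-1961206.88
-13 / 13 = -1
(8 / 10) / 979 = 4 / 4895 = 0.00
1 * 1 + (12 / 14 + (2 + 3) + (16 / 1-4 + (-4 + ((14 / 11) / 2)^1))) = 1193 / 77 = 15.49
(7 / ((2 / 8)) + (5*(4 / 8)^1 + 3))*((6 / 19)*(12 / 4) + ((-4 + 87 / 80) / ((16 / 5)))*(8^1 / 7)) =-26465 / 8512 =-3.11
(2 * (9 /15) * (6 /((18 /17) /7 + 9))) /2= 238 /605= 0.39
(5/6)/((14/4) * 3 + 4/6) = 5/67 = 0.07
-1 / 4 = -0.25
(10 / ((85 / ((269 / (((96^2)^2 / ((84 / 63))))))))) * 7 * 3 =1883 / 180486144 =0.00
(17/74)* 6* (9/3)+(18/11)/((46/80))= 65349/9361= 6.98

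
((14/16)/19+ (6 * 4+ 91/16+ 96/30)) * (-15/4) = -150177/1216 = -123.50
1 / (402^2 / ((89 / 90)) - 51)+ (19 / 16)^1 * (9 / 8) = 2486320783 / 1861097088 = 1.34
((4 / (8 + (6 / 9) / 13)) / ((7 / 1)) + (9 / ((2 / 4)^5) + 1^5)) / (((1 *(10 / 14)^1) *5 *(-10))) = -317689 / 39250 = -8.09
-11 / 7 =-1.57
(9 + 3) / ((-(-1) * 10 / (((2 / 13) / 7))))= 12 / 455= 0.03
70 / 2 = 35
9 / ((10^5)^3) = 0.00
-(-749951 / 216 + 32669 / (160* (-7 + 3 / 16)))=3501.97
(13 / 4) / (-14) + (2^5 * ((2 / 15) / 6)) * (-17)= -31049 / 2520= -12.32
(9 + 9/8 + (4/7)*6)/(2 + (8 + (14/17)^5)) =1.31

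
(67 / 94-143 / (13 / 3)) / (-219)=3035 / 20586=0.15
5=5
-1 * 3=-3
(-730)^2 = 532900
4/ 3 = 1.33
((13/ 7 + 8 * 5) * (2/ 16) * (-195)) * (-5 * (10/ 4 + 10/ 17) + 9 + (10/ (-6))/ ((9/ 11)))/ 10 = 29645447/ 34272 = 865.00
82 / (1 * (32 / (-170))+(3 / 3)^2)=6970 / 69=101.01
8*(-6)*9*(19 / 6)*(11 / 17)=-15048 / 17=-885.18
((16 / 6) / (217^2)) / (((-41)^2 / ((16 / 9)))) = 128 / 2137228443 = 0.00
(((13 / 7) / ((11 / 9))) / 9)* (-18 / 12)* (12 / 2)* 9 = -13.68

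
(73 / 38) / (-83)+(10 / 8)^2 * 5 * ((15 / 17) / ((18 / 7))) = 6839807 / 2573664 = 2.66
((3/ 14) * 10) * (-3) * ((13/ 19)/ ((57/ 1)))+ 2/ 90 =-6248/ 113715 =-0.05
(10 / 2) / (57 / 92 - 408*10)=-460 / 375303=-0.00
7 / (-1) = -7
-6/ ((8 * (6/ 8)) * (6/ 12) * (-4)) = 1/ 2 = 0.50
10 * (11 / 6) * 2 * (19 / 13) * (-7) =-14630 / 39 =-375.13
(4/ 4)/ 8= 1/ 8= 0.12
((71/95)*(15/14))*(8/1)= 852/133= 6.41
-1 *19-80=-99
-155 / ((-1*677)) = 0.23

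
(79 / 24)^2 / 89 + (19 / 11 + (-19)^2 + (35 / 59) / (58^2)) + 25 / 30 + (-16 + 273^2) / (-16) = -120130285450019 / 27980352576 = -4293.38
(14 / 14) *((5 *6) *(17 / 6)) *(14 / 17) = 70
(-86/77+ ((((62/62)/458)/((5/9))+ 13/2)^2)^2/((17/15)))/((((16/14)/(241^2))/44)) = 41234824832905920195241/11687748544250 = 3528038328.07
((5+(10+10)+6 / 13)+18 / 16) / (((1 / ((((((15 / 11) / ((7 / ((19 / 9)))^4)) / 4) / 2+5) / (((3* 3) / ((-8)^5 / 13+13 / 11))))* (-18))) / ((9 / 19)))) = 36543456229661825 / 115141938912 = 317377.46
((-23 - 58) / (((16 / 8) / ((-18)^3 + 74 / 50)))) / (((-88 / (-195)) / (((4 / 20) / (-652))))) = -460465317 / 2868800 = -160.51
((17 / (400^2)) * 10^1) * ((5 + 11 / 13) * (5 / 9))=323 / 93600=0.00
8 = 8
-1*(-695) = 695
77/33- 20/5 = -5/3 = -1.67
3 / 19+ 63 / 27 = 142 / 57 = 2.49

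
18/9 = 2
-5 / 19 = -0.26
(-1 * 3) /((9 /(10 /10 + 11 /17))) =-28 /51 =-0.55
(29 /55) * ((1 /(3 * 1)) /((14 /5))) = 29 /462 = 0.06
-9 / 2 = -4.50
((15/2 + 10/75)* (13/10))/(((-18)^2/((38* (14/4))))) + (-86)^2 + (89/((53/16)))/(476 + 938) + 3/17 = 458203046879387/61917080400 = 7400.27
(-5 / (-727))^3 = 125 / 384240583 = 0.00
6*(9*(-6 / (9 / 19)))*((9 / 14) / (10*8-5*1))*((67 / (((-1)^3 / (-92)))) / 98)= -3162132 / 8575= -368.76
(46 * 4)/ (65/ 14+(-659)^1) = -2576/ 9161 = -0.28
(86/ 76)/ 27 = 43/ 1026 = 0.04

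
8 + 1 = 9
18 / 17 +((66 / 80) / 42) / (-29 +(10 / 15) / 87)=76226553 / 72037840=1.06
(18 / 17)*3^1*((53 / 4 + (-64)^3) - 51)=-28315629 / 34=-832812.62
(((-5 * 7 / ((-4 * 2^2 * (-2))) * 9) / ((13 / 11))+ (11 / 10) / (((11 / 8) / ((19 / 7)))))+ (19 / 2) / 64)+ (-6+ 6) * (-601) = -349991 / 58240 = -6.01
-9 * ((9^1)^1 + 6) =-135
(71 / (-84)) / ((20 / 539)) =-5467 / 240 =-22.78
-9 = -9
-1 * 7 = -7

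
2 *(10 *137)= 2740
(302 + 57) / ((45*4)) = 1.99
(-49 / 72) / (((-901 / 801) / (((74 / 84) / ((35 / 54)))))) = 29637 / 36040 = 0.82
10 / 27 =0.37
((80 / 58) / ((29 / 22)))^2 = 774400 / 707281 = 1.09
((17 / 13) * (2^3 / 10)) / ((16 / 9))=153 / 260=0.59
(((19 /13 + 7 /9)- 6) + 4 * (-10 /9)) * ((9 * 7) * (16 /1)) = -107520 /13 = -8270.77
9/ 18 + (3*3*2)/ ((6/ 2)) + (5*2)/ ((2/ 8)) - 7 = 79/ 2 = 39.50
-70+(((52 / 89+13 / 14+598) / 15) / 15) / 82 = -1608462007 / 22988700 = -69.97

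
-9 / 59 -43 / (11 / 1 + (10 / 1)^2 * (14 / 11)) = -41596 / 89739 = -0.46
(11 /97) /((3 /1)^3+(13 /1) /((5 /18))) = 55 /35793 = 0.00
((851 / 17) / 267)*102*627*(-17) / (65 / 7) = -126991326 / 5785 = -21951.83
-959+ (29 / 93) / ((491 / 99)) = -14595982 / 15221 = -958.94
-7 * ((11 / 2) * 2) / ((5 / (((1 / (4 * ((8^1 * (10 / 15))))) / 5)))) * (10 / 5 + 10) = -693 / 400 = -1.73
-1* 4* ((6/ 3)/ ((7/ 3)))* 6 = -144/ 7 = -20.57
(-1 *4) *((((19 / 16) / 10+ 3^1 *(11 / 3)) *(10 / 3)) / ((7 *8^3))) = -593 / 14336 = -0.04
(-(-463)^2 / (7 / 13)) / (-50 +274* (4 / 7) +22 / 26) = -36228361 / 9775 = -3706.23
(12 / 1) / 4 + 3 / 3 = 4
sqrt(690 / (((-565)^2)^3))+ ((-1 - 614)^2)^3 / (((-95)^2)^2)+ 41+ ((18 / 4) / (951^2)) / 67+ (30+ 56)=sqrt(690) / 180362125+ 1165719558478883824113 / 1754840813846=664287922.46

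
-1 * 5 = -5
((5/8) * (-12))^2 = 56.25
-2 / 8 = -0.25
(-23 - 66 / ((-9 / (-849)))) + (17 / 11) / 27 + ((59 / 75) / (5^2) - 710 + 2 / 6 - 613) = -1405474159 / 185625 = -7571.58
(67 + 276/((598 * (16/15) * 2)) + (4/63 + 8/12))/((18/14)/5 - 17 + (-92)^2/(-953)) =-4242617815/1599994656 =-2.65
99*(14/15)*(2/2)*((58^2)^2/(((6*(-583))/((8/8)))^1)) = -298926.31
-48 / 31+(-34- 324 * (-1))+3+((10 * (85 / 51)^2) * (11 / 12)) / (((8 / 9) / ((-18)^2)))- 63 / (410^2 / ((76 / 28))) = 24942150037 / 2605550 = 9572.70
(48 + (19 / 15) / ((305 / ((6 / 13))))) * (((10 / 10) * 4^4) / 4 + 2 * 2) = 64711384 / 19825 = 3264.13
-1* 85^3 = -614125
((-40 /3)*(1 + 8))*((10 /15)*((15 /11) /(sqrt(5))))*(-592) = 142080*sqrt(5) /11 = 28881.87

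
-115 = -115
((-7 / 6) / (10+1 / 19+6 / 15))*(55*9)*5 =-182875 / 662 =-276.25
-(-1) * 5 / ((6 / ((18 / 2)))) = 15 / 2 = 7.50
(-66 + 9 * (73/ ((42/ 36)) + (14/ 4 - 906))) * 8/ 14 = -213510/ 49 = -4357.35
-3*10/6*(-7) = 35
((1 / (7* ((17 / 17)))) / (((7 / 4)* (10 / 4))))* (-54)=-1.76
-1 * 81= -81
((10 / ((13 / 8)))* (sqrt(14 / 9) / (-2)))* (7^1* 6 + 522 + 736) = -4000* sqrt(14) / 3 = -4988.88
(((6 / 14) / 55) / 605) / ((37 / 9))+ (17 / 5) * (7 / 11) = 18646732 / 8618225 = 2.16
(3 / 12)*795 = 795 / 4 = 198.75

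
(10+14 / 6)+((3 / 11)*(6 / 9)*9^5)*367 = 130026305 / 33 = 3940191.06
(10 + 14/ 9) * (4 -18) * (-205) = 298480/ 9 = 33164.44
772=772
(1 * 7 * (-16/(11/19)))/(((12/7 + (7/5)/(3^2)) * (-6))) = 5880/341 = 17.24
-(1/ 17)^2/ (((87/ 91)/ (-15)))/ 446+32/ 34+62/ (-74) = 14308905/ 138303262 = 0.10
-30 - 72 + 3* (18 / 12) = -195 / 2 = -97.50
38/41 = 0.93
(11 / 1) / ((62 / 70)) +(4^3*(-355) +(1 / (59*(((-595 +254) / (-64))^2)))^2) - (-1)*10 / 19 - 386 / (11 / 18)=-20871402265942159573 / 894283340089579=-23338.69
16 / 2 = 8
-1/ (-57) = 1/ 57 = 0.02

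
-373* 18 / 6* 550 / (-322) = 307725 / 161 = 1911.34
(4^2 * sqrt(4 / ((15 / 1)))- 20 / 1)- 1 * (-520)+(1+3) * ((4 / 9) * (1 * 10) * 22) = 32 * sqrt(15) / 15+8020 / 9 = 899.37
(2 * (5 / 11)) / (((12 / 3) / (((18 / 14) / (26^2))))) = 45 / 104104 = 0.00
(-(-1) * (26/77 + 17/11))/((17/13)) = 1885/1309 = 1.44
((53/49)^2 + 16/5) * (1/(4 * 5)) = 52461/240100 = 0.22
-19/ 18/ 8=-19/ 144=-0.13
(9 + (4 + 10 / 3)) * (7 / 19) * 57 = 343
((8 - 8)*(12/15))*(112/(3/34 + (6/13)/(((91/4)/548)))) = 0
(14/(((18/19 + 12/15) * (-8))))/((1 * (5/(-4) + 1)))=665/166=4.01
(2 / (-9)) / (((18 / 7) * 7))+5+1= 485 / 81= 5.99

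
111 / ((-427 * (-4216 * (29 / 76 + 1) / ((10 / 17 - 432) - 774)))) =-7202938 / 133892255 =-0.05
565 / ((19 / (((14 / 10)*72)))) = 56952 / 19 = 2997.47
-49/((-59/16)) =784/59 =13.29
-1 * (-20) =20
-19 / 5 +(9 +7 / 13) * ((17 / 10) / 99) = -23399 / 6435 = -3.64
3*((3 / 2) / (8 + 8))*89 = 801 / 32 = 25.03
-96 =-96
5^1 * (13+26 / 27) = 1885 / 27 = 69.81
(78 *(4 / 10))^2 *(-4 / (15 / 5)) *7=-227136 / 25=-9085.44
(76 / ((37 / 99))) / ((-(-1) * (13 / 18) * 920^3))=16929 / 46818616000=0.00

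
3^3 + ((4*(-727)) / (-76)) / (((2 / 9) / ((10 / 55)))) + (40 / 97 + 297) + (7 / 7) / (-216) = 1557660055 / 4378968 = 355.71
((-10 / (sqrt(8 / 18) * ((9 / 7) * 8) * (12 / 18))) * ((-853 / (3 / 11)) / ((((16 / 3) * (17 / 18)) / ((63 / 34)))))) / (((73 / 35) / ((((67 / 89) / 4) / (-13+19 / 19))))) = -145550738025 / 7690784768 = -18.93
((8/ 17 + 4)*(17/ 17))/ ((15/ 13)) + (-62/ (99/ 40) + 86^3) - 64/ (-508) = 679733731228/ 1068705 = 636034.95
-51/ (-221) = 3/ 13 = 0.23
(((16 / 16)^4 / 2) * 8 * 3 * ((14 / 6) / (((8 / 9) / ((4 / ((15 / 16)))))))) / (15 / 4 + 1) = 2688 / 95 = 28.29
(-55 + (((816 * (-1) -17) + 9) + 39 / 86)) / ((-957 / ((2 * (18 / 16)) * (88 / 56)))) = 3.25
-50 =-50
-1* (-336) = 336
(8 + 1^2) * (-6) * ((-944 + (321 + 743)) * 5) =-32400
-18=-18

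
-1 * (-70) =70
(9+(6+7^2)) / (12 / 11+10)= 352 / 61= 5.77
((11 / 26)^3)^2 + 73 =22552623209 / 308915776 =73.01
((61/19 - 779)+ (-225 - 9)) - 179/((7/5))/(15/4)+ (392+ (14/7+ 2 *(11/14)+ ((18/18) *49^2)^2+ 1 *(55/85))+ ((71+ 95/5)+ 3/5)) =195494333014/33915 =5764243.93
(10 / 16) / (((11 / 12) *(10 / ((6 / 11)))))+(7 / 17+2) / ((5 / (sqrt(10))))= 9 / 242+41 *sqrt(10) / 85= 1.56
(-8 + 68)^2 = 3600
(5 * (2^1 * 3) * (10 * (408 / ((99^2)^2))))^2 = 184960000 / 113919098077521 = 0.00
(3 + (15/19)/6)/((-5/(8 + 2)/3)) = -357/19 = -18.79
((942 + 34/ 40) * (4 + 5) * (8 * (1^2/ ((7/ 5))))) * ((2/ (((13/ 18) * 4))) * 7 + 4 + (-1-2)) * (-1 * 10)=-257963760/ 91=-2834766.59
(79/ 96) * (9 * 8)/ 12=79/ 16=4.94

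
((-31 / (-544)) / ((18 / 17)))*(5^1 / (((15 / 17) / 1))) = 527 / 1728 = 0.30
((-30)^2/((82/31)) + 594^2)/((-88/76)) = -137562147/451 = -305015.85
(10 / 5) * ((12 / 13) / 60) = 0.03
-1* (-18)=18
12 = 12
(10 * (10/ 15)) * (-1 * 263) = -5260/ 3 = -1753.33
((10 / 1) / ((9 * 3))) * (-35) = -12.96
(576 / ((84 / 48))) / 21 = 768 / 49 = 15.67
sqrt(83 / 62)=sqrt(5146) / 62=1.16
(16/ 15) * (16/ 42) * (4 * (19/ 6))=4864/ 945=5.15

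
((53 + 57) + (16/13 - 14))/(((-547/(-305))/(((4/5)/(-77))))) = -308416/547547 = -0.56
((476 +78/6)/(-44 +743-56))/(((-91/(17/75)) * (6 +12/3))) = -0.00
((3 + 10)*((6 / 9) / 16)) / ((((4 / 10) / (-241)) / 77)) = -1206205 / 48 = -25129.27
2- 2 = 0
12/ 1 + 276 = 288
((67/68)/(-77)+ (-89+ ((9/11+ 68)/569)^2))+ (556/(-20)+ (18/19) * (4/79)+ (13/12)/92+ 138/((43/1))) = -188561216266502882267/1660906137939473040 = -113.53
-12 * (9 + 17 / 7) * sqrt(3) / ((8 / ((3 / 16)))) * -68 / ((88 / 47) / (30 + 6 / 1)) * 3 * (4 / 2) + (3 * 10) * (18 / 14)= 270 / 7 + 1941570 * sqrt(3) / 77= 43712.57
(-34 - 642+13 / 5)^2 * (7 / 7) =11336689 / 25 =453467.56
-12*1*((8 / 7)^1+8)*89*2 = -136704 / 7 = -19529.14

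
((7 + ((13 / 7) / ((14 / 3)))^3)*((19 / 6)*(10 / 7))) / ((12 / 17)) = 10735975745 / 237180384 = 45.27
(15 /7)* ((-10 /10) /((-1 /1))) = 15 /7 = 2.14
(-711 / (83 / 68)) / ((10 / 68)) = -1643832 / 415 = -3961.04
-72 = -72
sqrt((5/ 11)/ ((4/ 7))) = 0.89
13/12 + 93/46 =857/276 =3.11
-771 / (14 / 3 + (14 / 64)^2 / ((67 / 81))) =-158690304 / 972419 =-163.19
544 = 544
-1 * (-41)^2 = -1681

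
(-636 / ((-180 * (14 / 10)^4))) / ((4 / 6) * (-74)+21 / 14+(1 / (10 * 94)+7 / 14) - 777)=-6227500 / 5581405417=-0.00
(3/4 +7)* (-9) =-279/4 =-69.75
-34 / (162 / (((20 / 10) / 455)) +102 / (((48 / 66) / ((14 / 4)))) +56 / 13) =-3536 / 3884419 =-0.00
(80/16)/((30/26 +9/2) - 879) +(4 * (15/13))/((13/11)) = 14964650/3837483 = 3.90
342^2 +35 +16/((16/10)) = 117009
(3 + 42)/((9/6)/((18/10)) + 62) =270/377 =0.72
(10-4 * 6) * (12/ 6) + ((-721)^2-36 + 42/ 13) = 6757143/ 13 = 519780.23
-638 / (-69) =638 / 69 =9.25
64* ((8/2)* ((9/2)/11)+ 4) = 3968/11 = 360.73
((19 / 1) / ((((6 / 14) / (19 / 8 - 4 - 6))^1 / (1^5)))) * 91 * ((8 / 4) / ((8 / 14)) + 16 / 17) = -111480733 / 816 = -136618.55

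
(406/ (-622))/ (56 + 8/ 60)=-3045/ 261862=-0.01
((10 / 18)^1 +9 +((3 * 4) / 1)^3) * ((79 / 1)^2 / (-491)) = -97596758 / 4419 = -22085.71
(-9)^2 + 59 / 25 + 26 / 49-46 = 46416 / 1225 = 37.89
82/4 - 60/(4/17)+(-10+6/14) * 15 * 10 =-23383/14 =-1670.21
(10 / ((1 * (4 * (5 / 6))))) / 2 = 3 / 2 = 1.50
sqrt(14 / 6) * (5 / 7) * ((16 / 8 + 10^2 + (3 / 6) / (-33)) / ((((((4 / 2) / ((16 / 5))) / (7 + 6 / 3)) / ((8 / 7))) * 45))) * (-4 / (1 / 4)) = -3446272 * sqrt(21) / 24255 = -651.12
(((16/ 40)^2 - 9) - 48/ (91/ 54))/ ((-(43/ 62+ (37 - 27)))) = 5264482/ 1508325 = 3.49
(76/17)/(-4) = -19/17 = -1.12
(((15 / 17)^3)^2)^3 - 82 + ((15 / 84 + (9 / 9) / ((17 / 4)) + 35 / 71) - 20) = -100.99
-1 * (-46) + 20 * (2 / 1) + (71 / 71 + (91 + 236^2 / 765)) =191866 / 765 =250.81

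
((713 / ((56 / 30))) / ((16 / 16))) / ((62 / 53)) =18285 / 56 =326.52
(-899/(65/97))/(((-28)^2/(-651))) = 8109879/7280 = 1113.99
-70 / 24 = -35 / 12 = -2.92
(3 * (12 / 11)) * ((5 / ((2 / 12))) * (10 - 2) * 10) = 86400 / 11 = 7854.55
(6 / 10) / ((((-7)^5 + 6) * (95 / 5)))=-3 / 1596095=-0.00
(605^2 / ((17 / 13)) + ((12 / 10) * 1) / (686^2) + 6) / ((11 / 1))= 5598241781281 / 220003630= 25446.13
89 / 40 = 2.22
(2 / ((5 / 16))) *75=480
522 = 522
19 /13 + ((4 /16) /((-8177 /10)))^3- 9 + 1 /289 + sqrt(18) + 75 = 3* sqrt(2) + 295087284841107 /4373931529864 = 71.71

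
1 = 1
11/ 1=11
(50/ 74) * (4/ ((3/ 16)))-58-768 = -811.59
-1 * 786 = -786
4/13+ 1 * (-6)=-74/13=-5.69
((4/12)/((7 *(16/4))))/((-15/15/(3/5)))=-1/140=-0.01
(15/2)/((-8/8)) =-15/2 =-7.50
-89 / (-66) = 89 / 66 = 1.35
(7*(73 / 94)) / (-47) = -511 / 4418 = -0.12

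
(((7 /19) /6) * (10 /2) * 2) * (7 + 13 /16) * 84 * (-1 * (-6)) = 91875 /38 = 2417.76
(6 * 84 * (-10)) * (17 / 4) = -21420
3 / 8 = 0.38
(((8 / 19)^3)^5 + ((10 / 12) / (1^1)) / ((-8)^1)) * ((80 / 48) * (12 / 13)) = -0.16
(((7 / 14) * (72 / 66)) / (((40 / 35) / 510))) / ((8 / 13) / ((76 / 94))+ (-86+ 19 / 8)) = -5290740 / 1801129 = -2.94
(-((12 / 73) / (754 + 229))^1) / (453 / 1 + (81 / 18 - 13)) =-24 / 63793751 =-0.00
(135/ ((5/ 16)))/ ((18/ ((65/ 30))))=52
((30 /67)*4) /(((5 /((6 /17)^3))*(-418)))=-2592 /68796739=-0.00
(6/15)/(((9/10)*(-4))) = -1/9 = -0.11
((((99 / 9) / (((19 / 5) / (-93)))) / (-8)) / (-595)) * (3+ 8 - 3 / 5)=-13299 / 22610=-0.59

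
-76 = -76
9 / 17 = 0.53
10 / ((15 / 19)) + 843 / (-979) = 34673 / 2937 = 11.81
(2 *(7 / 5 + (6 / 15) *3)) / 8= 13 / 20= 0.65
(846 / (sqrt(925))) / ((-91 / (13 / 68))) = -423 * sqrt(37) / 44030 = -0.06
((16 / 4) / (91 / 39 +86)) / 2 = 6 / 265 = 0.02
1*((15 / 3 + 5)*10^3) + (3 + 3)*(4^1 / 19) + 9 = 190195 / 19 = 10010.26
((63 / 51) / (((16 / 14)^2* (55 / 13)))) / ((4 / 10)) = 0.56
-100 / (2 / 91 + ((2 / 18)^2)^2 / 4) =-238820400 / 52579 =-4542.13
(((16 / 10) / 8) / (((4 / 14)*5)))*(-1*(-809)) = 5663 / 50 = 113.26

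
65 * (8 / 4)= 130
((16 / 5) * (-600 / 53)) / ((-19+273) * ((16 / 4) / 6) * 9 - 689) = -384 / 8851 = -0.04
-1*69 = -69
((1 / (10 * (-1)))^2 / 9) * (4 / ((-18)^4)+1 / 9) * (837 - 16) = 2394857 / 23619600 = 0.10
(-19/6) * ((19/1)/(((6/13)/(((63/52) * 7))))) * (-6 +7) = -17689/16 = -1105.56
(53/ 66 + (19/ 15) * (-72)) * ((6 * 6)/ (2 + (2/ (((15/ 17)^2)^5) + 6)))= -10321234681640625/ 47548550092439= -217.07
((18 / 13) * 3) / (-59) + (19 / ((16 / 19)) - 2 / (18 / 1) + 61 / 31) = 83367313 / 3423888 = 24.35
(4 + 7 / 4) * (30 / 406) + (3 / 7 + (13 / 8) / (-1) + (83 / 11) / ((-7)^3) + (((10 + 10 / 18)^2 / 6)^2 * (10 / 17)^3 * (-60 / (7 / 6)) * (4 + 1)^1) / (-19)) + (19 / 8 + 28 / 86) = 288713454839699893 / 303319307811366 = 951.85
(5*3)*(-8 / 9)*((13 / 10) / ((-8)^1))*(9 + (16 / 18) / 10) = 5317 / 270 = 19.69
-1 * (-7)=7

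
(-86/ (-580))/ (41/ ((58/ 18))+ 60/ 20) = 43/ 4560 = 0.01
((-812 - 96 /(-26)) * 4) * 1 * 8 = -336256 /13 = -25865.85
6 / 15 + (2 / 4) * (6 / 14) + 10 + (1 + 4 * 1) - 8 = 533 / 70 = 7.61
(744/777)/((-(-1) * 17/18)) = 4464/4403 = 1.01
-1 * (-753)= 753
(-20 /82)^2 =100 /1681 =0.06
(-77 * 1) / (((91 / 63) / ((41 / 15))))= -9471 / 65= -145.71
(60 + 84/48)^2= 61009/16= 3813.06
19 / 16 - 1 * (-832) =13331 / 16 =833.19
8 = 8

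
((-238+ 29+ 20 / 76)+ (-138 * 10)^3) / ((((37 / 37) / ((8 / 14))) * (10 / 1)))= -99866743932 / 665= -150175554.78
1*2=2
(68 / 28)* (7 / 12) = 17 / 12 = 1.42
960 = 960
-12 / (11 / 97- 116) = 388 / 3747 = 0.10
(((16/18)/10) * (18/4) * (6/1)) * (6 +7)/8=39/10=3.90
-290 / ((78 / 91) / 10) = -3383.33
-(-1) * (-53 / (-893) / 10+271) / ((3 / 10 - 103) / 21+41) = 50821743 / 6771619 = 7.51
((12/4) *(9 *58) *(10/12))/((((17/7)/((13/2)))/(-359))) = -42633045/34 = -1253913.09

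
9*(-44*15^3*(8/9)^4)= -22528000/27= -834370.37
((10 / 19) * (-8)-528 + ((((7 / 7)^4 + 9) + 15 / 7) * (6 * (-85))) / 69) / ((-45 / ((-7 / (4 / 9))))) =-951291 / 4370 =-217.69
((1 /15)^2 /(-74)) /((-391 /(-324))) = -18 /361675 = -0.00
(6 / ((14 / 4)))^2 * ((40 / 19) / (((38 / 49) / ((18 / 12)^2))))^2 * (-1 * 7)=-100018800 / 130321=-767.48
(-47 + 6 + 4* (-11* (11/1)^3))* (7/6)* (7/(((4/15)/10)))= -71791125/4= -17947781.25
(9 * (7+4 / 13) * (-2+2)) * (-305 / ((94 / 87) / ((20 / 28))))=0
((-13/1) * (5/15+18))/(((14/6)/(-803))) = 574145/7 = 82020.71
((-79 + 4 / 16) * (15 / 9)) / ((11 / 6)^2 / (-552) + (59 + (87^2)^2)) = -2608200 / 1138463302919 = -0.00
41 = 41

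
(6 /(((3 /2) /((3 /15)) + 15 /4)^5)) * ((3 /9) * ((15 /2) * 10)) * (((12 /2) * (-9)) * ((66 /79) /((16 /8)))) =-45056 /2399625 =-0.02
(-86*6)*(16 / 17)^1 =-8256 / 17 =-485.65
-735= -735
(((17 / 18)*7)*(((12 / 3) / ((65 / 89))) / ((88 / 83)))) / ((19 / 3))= 879053 / 163020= 5.39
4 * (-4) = -16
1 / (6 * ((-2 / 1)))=-1 / 12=-0.08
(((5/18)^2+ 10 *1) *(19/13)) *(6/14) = 62035/9828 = 6.31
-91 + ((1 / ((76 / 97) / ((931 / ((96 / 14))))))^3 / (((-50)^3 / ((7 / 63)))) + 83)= -100530639561511 / 7962624000000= -12.63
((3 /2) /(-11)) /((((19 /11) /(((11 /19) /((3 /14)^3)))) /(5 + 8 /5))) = -166012 /5415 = -30.66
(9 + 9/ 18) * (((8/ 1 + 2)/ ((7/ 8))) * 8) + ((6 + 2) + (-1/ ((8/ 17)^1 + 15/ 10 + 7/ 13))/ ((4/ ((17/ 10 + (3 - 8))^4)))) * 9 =129521541917/ 155260000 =834.22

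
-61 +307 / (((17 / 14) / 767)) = 3295529 / 17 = 193854.65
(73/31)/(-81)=-73/2511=-0.03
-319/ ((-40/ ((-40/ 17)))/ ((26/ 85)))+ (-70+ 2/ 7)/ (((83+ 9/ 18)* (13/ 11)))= -141557438/ 21959665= -6.45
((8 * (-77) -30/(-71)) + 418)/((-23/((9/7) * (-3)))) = -54108/1633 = -33.13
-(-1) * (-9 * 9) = -81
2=2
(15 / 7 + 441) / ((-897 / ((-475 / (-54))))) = -245575 / 56511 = -4.35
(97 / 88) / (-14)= -0.08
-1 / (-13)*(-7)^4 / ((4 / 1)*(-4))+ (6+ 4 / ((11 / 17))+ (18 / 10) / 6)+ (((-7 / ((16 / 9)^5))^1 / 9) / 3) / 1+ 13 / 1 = 10439228017 / 749731840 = 13.92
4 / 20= 1 / 5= 0.20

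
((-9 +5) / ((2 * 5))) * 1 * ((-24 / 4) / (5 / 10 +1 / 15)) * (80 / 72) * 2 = 160 / 17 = 9.41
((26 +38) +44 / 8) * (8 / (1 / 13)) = 7228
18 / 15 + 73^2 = 26651 / 5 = 5330.20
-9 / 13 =-0.69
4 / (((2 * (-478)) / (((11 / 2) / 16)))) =-11 / 7648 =-0.00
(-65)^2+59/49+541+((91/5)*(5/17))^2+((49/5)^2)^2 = 124081688211/8850625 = 14019.54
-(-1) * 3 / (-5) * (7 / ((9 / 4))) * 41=-1148 / 15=-76.53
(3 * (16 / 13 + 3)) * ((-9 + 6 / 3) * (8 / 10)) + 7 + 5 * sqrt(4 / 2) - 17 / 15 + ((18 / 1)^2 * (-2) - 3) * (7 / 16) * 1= -1092071 / 3120 + 5 * sqrt(2)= -342.95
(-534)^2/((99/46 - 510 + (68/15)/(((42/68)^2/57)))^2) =2933697731504400/295578170757769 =9.93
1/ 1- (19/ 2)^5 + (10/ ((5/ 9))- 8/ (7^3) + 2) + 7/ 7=-849060741/ 10976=-77356.12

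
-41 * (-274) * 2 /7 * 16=359488 /7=51355.43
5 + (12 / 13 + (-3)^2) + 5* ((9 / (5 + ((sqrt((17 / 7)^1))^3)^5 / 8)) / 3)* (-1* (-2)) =81103570026825360* sqrt(119) / 2854826953093906993 + 553243933223777070242 / 37112750390220790909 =15.22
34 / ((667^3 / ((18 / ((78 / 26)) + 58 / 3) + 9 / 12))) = 5321 / 1780445778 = 0.00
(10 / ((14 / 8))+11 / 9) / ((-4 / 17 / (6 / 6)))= -7429 / 252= -29.48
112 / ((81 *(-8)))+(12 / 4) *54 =13108 / 81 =161.83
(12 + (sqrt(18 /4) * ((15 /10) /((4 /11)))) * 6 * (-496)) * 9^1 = 108-165726 * sqrt(2) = -234263.96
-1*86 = -86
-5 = -5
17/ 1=17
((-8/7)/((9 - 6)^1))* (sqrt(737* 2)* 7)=-102.38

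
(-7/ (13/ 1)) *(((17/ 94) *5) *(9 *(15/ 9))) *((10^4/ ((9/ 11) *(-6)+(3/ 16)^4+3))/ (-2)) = -1072332800000/ 56023201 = -19140.87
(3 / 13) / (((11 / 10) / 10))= 300 / 143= 2.10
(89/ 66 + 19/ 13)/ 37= 2411/ 31746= 0.08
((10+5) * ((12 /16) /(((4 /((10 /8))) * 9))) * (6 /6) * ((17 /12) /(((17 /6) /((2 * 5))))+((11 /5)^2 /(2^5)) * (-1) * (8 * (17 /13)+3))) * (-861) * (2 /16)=-26540325 /212992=-124.61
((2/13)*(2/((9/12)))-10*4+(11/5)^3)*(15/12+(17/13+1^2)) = -5220367/50700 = -102.97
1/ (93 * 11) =1/ 1023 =0.00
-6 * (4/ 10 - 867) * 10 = 51996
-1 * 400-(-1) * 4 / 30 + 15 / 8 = -47759 / 120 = -397.99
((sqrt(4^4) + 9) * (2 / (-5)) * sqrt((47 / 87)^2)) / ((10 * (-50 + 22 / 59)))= 2773 / 254736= 0.01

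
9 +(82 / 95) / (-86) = 36724 / 4085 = 8.99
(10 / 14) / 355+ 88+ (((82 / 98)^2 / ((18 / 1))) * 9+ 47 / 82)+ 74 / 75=47131673639 / 524198325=89.91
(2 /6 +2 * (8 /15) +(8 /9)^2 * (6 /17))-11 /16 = 36403 /36720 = 0.99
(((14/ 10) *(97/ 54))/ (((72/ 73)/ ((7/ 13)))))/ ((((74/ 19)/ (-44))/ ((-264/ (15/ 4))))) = 3190726924/ 2922075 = 1091.94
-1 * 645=-645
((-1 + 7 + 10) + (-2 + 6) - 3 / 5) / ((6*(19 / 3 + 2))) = 97 / 250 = 0.39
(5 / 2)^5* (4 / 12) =3125 / 96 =32.55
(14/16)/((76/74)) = 259/304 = 0.85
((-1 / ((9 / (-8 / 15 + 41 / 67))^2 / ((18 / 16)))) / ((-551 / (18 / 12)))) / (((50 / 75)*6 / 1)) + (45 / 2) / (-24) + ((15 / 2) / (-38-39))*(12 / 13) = -109891178364259 / 106959417364800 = -1.03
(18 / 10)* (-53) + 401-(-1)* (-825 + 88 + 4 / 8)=-430.90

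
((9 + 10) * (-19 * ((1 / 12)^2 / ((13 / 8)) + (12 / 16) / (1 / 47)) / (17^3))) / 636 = -5956139 / 1462344624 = -0.00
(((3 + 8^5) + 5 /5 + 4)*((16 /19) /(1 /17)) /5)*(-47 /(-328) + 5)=482661.31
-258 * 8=-2064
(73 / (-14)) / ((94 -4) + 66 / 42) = -73 / 1282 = -0.06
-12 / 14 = -6 / 7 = -0.86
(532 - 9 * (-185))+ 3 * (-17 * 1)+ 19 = 2165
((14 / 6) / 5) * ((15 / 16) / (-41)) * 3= -21 / 656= -0.03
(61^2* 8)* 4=119072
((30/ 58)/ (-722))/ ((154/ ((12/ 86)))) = -45/ 69325718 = -0.00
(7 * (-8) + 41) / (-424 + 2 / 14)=35 / 989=0.04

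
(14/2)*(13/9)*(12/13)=28/3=9.33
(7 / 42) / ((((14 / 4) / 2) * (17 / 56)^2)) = 896 / 867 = 1.03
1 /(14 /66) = 33 /7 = 4.71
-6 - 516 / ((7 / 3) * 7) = -1842 / 49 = -37.59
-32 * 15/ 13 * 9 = -4320/ 13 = -332.31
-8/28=-2/7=-0.29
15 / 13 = 1.15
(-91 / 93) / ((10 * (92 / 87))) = -2639 / 28520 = -0.09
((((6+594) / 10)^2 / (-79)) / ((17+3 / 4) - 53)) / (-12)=-400 / 3713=-0.11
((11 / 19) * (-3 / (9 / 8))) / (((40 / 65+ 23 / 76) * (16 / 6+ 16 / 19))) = -10868 / 22675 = -0.48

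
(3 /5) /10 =3 /50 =0.06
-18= -18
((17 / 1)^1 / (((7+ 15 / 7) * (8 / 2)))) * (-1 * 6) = -357 / 128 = -2.79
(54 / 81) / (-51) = -2 / 153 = -0.01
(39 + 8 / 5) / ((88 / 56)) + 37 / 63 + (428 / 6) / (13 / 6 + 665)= 367989694 / 13870395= 26.53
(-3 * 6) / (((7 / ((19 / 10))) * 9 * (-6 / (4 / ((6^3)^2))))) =19 / 2449440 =0.00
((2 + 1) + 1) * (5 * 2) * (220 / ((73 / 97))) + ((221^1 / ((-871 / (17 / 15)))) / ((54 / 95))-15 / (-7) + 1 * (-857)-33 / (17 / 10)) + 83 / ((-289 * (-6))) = 8670468260998 / 801453933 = 10818.42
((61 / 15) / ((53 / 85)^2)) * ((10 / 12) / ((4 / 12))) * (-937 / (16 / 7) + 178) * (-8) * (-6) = -1635530475 / 5618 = -291123.26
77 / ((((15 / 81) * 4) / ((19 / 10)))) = 39501 / 200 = 197.50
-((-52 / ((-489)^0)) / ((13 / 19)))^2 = -5776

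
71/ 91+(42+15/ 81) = 105566/ 2457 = 42.97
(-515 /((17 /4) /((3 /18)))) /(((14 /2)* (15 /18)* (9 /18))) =-824 /119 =-6.92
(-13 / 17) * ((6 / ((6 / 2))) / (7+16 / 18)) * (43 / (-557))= 0.01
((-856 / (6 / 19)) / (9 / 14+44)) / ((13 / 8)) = -910784 / 24375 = -37.37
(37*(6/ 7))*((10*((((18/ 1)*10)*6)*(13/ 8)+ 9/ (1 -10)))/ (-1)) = -3893880/ 7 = -556268.57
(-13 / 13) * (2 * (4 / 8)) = -1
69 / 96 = 23 / 32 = 0.72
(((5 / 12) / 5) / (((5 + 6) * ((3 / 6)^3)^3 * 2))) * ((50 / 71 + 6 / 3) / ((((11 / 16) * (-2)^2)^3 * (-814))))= -131072 / 423080977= -0.00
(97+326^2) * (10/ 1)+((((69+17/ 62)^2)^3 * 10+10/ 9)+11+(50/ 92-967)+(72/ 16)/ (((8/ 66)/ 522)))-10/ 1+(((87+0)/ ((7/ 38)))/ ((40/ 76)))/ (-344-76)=7958951766135470850099059491/ 7201559869106400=1105170533994.75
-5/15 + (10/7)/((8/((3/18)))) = -17/56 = -0.30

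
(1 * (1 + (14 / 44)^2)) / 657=533 / 317988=0.00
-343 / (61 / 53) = -18179 / 61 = -298.02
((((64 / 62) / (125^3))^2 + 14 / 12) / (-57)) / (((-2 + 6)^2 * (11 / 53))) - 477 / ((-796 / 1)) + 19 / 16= 78187521472930843402357 / 43911201049804687500000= 1.78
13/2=6.50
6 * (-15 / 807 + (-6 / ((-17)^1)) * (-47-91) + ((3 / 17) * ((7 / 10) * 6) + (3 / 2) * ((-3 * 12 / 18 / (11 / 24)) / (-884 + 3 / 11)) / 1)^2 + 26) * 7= -170966599015682148 / 183658916429525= -930.89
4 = 4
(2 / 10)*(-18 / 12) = -3 / 10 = -0.30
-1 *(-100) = 100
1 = 1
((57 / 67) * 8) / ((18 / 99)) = 2508 / 67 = 37.43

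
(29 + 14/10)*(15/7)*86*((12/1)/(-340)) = -117648/595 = -197.73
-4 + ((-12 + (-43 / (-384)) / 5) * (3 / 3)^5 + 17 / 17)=-28757 / 1920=-14.98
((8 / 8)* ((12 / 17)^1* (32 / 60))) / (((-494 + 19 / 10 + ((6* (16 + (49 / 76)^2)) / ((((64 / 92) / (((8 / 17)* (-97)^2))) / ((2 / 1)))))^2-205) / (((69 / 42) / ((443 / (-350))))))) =-2608922163200 / 8393271454217932938150511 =-0.00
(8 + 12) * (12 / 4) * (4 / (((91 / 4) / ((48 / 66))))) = 7.67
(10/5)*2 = 4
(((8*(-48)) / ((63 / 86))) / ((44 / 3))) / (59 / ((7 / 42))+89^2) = -2752 / 637175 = -0.00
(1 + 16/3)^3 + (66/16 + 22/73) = 4075451/15768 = 258.46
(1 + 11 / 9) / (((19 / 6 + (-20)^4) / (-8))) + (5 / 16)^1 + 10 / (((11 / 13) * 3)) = 718395445 / 168963344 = 4.25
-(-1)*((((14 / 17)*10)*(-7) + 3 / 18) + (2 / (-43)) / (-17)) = -252097 / 4386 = -57.48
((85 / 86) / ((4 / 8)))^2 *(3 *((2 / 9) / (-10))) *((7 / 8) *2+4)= -33235 / 22188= -1.50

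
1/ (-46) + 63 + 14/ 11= 32511/ 506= 64.25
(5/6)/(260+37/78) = 65/20317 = 0.00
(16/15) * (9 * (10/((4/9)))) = 216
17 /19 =0.89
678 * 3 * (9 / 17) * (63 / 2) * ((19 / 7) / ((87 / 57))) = 29738097 / 493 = 60320.68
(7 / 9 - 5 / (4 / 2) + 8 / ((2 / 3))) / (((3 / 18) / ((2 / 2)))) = 185 / 3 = 61.67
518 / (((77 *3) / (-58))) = -4292 / 33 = -130.06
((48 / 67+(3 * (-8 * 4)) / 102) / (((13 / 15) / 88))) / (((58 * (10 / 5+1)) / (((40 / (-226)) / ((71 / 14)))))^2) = -2207744000 / 2404683432862269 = -0.00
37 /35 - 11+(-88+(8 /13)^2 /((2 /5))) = -573732 /5915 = -97.00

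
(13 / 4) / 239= 13 / 956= 0.01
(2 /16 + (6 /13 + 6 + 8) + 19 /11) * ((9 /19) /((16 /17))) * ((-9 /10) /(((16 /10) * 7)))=-25698951 /38950912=-0.66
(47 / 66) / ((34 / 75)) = 1175 / 748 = 1.57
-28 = -28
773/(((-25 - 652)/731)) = -565063/677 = -834.66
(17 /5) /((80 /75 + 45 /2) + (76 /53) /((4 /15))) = 5406 /46021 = 0.12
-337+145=-192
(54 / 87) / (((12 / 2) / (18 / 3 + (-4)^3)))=-6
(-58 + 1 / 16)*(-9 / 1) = 521.44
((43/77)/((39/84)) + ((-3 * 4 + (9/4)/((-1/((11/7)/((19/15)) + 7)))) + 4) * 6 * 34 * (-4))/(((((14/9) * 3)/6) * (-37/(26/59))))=-7414767288/22356103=-331.67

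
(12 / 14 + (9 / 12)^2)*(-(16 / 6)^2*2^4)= -3392 / 21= -161.52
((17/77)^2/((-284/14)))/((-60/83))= 23987/7216440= 0.00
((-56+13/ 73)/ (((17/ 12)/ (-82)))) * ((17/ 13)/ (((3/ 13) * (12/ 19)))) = 6348850/ 219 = 28990.18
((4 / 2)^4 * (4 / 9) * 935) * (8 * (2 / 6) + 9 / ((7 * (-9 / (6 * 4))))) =-957440 / 189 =-5065.82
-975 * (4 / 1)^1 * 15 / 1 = -58500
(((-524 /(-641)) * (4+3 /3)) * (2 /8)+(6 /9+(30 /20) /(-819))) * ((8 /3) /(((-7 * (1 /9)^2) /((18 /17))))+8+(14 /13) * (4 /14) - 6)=-4621560477 /90238057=-51.22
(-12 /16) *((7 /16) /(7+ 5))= -7 /256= -0.03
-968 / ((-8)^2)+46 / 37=-13.88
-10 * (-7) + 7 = 77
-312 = -312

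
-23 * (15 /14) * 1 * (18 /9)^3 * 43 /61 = -59340 /427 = -138.97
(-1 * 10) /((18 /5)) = -25 /9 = -2.78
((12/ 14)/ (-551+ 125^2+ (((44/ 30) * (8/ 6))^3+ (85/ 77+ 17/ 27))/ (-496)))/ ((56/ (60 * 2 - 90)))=2796626250/ 91807036242523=0.00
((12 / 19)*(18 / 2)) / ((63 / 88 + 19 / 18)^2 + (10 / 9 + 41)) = 67744512 / 539280667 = 0.13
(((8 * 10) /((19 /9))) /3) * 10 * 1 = 2400 /19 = 126.32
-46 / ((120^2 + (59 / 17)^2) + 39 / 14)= -186116 / 58322405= -0.00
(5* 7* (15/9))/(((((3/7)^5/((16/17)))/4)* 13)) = 188238400/161109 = 1168.39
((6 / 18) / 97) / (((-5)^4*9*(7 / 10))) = 0.00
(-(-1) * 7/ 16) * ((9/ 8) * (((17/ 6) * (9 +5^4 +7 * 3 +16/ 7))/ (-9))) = -78217/ 768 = -101.85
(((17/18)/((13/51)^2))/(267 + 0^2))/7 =4913/631722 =0.01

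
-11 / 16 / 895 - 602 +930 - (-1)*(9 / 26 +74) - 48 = 65964937 / 186160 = 354.35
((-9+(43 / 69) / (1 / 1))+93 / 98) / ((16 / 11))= -552497 / 108192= -5.11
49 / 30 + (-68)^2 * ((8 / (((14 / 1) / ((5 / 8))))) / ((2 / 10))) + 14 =1737283 / 210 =8272.78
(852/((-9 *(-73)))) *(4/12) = 284/657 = 0.43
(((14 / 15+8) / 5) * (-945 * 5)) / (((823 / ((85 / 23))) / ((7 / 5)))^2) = -119547162 / 358307041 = -0.33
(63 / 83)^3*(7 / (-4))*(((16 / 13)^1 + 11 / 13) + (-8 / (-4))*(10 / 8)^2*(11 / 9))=-1073340639 / 237863392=-4.51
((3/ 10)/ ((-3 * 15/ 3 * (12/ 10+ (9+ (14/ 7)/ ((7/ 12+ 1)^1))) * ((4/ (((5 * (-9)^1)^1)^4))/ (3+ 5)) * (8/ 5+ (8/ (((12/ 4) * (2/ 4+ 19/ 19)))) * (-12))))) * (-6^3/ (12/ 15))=-3506034375/ 17908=-195780.34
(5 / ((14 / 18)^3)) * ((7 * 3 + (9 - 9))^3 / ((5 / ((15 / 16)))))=295245 / 16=18452.81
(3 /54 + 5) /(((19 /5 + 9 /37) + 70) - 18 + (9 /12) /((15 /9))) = 6734 /75249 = 0.09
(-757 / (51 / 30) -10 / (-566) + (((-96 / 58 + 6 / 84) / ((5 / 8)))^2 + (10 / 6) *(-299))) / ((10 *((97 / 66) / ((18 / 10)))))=-1379592814181472 / 12019300251875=-114.78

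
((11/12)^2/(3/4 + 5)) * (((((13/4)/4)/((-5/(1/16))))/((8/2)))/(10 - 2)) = -1573/33914880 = -0.00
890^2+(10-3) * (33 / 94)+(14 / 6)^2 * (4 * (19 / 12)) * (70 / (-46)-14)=15402315451 / 19458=791567.24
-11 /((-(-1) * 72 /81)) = -12.38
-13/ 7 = -1.86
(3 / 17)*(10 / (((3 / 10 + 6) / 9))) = 300 / 119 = 2.52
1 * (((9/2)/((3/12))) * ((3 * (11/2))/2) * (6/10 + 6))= 9801/10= 980.10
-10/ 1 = -10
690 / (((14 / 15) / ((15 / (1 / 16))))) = 1242000 / 7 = 177428.57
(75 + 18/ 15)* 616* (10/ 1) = 469392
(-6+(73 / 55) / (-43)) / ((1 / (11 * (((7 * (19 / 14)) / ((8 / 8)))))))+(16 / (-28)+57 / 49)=-13266383 / 21070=-629.63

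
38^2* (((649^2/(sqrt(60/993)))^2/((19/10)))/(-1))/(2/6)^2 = -20083198788358002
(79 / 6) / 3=79 / 18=4.39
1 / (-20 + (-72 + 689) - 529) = 1 / 68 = 0.01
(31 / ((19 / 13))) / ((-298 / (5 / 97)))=-2015 / 549214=-0.00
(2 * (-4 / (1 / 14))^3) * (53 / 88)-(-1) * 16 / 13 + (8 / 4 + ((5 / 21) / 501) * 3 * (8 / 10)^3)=-2652115609798 / 12537525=-211534.22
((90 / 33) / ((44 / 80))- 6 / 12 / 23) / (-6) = -27479 / 33396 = -0.82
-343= -343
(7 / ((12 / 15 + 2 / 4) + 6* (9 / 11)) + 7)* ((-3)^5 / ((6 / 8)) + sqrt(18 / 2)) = -2608.89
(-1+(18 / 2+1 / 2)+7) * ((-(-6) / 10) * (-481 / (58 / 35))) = -313131 / 116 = -2699.41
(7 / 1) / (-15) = -7 / 15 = -0.47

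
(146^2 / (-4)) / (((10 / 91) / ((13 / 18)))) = -6304207 / 180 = -35023.37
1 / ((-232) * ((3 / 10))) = -5 / 348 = -0.01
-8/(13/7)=-56/13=-4.31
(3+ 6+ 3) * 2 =24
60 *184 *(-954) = -10532160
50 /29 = 1.72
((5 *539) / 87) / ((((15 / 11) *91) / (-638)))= -18634 / 117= -159.26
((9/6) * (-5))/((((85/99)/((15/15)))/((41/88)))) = -1107/272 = -4.07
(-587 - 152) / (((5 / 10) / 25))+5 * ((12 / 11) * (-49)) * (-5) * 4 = -347650 / 11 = -31604.55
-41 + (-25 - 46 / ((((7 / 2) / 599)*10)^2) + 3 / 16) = -265367461 / 19600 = -13539.16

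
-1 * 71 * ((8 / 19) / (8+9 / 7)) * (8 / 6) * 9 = -47712 / 1235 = -38.63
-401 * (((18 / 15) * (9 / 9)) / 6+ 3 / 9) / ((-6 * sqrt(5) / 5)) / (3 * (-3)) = -1604 * sqrt(5) / 405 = -8.86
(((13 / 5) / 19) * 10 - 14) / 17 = -240 / 323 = -0.74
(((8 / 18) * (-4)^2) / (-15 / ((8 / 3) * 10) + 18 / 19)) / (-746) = -9728 / 392769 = -0.02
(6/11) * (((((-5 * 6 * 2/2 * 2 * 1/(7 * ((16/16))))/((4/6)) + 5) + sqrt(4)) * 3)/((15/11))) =-246/35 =-7.03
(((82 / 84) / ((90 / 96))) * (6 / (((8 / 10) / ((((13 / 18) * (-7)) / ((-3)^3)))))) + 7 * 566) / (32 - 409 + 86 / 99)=-31783004 / 3016197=-10.54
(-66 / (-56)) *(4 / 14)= 33 / 98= 0.34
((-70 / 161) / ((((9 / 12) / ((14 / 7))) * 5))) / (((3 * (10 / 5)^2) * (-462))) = 2 / 47817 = 0.00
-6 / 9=-2 / 3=-0.67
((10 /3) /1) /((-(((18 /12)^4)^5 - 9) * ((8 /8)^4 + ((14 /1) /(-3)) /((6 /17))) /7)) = 7340032 /12750273129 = 0.00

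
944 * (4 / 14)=1888 / 7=269.71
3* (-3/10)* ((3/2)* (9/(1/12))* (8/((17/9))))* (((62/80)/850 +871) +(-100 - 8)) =-170205665391/361250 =-471157.55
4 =4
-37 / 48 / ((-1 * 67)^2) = -37 / 215472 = -0.00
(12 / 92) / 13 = 3 / 299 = 0.01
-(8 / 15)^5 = -32768 / 759375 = -0.04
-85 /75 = -1.13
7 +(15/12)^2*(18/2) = 337/16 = 21.06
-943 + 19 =-924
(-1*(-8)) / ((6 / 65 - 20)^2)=8450 / 418609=0.02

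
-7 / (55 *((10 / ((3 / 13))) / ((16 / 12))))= -14 / 3575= -0.00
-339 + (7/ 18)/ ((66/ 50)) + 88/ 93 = -6219497/ 18414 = -337.76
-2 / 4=-1 / 2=-0.50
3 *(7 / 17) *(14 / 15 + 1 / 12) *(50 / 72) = 2135 / 2448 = 0.87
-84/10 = -42/5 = -8.40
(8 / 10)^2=16 / 25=0.64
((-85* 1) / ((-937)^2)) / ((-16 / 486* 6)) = 6885 / 14047504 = 0.00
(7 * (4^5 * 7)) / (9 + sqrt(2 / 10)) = 564480 / 101- 12544 * sqrt(5) / 101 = 5311.20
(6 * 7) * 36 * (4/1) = 6048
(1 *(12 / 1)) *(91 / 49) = 156 / 7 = 22.29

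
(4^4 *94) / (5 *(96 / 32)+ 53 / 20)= 481280 / 353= 1363.40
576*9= 5184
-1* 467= -467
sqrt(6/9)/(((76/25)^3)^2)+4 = 244140625 * sqrt(6)/578099785728+4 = 4.00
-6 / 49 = -0.12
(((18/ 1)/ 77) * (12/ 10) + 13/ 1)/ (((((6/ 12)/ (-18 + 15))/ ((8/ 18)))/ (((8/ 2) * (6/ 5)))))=-327232/ 1925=-169.99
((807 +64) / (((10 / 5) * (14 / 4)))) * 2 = 1742 / 7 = 248.86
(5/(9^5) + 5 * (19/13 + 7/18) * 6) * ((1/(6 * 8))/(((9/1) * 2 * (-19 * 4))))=-332920/393797781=-0.00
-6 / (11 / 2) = -1.09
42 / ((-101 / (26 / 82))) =-546 / 4141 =-0.13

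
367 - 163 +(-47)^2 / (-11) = 35 / 11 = 3.18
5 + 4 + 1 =10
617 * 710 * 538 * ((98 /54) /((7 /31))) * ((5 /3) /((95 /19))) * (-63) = -358000441540 /9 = -39777826837.78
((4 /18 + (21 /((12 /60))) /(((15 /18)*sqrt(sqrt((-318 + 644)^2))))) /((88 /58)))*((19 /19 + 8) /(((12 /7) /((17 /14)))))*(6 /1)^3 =4437 /22 + 2515779*sqrt(326) /7172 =6535.14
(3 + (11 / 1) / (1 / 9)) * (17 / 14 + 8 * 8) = 46563 / 7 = 6651.86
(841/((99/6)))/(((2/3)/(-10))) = -8410/11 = -764.55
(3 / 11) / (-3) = -1 / 11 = -0.09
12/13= 0.92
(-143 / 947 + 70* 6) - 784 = -344851 / 947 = -364.15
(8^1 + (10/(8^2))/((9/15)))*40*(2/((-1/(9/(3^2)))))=-3965/6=-660.83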